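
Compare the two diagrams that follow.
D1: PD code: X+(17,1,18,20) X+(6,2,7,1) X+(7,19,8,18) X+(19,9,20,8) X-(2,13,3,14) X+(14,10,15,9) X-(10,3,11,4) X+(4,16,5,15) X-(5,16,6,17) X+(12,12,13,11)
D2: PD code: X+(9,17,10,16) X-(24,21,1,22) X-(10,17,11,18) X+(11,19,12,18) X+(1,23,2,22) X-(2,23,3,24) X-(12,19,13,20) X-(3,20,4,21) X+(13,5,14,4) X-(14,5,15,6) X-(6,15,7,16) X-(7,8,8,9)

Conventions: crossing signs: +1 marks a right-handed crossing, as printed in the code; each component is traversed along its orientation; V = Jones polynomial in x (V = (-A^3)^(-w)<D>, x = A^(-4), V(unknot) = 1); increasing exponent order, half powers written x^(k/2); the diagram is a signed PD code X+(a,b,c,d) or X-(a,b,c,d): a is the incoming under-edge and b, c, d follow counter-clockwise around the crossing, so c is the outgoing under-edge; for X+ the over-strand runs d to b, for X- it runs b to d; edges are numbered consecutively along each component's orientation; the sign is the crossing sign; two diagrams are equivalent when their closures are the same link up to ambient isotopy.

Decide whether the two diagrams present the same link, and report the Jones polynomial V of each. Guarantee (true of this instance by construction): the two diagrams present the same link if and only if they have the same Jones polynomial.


equivalent: no
V(D1) = x^-1 - 1 + 2x - 2x^2 + 2x^3 - 2x^4 + x^5  (w +4, c 10, <D> = A^-8 - 2A^-4 + 2 - 2A^4 + 2A^8 - A^12 + A^16)
V(D2) = 1  (w -4, c 12, <D> = A^-12)
why: 2 values of V(x) split the 2 diagrams


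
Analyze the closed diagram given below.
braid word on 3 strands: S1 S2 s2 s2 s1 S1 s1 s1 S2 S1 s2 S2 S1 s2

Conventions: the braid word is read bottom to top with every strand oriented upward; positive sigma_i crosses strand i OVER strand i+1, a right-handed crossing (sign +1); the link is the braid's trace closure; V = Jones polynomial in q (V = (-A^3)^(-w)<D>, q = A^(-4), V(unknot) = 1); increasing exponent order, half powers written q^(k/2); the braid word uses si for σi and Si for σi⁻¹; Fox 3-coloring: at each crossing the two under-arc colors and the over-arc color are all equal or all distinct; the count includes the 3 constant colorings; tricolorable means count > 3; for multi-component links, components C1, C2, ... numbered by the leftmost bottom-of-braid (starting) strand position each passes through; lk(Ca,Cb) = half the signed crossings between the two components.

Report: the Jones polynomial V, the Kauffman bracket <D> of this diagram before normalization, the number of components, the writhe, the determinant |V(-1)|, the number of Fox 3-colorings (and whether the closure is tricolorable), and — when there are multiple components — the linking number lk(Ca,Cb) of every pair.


Jones polynomial: V(q) = -q^-3 + 2q^-2 - 2q^-1 + 3 - 2q + 2q^2 - q^3
<D> = -A^-12 + 2A^-8 - 2A^-4 + 3 - 2A^4 + 2A^8 - A^12; writhe 0
components 1, writhe 0 (14 crossings)
3-colorings: 3 of 3^14, det 13 — not tricolorable
note: w = 0 (over 14 crossings) is diagram-only; (-A^3)^(0) removes it from V


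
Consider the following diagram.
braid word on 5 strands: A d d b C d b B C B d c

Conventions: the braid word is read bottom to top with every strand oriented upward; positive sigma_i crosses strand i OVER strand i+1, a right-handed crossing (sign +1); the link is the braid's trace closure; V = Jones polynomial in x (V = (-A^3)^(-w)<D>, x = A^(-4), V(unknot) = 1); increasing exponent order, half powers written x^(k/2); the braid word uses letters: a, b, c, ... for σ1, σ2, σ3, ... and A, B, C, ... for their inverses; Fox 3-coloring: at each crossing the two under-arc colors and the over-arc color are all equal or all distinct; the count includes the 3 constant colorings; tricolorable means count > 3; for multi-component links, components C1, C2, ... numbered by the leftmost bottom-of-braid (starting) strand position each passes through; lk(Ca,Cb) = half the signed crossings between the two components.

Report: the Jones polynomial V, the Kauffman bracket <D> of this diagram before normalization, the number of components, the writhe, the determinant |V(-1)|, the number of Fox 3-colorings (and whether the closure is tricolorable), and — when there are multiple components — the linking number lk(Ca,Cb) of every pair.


Jones polynomial: V(x) = x^-1 - 1 + 2x - 2x^2 + 2x^3 - 2x^4 + x^5
<D> = A^-14 - 2A^-10 + 2A^-6 - 2A^-2 + 2A^2 - A^6 + A^10; writhe +2
components 1, writhe +2 (12 crossings)
3-colorings: 3 of 3^12, det 11 — not tricolorable
note: |V(-1)| = 11: so not tricolorable, since 3 does not divide 11


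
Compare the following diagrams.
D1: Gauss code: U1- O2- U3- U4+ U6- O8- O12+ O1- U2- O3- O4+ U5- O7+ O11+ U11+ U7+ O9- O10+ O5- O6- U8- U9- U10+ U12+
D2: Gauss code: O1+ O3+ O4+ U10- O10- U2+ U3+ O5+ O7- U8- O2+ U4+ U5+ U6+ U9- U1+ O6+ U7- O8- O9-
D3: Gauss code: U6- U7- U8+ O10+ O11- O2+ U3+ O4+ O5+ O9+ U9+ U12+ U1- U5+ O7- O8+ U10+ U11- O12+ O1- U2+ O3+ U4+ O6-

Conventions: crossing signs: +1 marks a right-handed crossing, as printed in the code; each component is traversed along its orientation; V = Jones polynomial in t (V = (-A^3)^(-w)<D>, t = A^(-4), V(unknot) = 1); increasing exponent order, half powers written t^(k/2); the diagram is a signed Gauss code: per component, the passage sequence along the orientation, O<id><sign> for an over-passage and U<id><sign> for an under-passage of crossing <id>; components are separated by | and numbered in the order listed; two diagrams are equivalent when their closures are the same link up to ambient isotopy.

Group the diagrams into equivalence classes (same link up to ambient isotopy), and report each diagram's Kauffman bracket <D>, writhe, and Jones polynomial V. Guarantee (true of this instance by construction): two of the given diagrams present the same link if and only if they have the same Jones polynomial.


classes: {D1} | {D2} | {D3}
V(D1) = -t^-4 + t^-3 + t^-1  [12 crossings, <D> = A^-2 + A^6 - A^10, w = -2]
V(D2) = 1  [10 crossings, <D> = A^6, w = +2]
V(D3) = t + t^3 - t^4  (w +4, c 12, <D> = -A^-4 + 1 + A^8)
insight: V(t) takes 3 values over 3 diagrams, fixing the grouping


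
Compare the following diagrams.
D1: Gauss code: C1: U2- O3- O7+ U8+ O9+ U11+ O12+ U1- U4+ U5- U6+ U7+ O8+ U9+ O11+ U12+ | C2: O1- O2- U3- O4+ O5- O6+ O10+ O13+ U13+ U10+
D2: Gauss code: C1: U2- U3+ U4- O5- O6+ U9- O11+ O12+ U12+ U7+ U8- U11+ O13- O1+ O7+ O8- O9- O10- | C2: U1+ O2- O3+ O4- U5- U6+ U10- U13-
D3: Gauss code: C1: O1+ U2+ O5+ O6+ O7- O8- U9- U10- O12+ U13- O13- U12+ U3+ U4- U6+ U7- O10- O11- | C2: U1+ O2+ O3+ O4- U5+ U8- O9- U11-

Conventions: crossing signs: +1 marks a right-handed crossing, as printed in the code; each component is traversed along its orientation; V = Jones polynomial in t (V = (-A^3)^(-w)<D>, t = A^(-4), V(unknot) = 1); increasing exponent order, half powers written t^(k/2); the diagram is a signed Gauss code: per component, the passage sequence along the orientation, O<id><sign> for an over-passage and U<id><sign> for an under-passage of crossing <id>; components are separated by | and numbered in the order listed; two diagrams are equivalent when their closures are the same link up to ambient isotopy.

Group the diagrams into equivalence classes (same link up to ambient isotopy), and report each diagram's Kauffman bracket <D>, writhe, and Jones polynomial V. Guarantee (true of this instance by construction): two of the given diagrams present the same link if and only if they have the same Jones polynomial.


classes: {D1} | {D2} | {D3}
V(D1) = -t^(-1/2) - 2t^(3/2) + t^(5/2) - 2t^(7/2) + 2t^(9/2) - t^(11/2) + t^(13/2)  [13 crossings, <D> = -A^-11 + A^-7 - 2A^-3 + 2A - A^5 + 2A^9 + A^17, w = +5]
V(D2) = -t^(-5/2) - t^(-1/2)  (w -1, c 13, <D> = A^-1 + A^7)
V(D3) = -t^(-1/2) - t^(1/2)  (w -1, c 13, <D> = A^-5 + A^-1)
insight: V(t) takes 3 values over 3 diagrams, fixing the grouping


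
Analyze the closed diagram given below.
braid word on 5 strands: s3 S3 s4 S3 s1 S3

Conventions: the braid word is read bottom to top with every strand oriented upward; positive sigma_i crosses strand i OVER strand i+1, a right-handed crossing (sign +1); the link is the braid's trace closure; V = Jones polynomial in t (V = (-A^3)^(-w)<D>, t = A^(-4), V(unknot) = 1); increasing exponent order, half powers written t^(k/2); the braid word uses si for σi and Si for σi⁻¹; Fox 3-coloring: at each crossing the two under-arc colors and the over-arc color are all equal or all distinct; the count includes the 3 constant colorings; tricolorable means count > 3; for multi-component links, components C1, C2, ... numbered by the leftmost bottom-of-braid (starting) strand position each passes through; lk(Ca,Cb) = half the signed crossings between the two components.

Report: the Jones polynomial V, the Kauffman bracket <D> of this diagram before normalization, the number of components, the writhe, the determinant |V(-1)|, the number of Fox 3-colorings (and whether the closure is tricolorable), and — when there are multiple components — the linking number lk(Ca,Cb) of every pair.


V = t^-3 + t^-2 + t^-1 + 1
<D> = 1 + A^4 + A^8 + A^12 (w = 0)
3 components over 6 crossings, w = 0
lk(C1,C2): 0
lk(C1,C3) = 0
linking number lk(C2,C3) = -1
9 Fox colorings among 3^6, |V(-1)| = 0: tricolorable
why: |V(-1)| = 0: so tricolorable, since 3 divides 0


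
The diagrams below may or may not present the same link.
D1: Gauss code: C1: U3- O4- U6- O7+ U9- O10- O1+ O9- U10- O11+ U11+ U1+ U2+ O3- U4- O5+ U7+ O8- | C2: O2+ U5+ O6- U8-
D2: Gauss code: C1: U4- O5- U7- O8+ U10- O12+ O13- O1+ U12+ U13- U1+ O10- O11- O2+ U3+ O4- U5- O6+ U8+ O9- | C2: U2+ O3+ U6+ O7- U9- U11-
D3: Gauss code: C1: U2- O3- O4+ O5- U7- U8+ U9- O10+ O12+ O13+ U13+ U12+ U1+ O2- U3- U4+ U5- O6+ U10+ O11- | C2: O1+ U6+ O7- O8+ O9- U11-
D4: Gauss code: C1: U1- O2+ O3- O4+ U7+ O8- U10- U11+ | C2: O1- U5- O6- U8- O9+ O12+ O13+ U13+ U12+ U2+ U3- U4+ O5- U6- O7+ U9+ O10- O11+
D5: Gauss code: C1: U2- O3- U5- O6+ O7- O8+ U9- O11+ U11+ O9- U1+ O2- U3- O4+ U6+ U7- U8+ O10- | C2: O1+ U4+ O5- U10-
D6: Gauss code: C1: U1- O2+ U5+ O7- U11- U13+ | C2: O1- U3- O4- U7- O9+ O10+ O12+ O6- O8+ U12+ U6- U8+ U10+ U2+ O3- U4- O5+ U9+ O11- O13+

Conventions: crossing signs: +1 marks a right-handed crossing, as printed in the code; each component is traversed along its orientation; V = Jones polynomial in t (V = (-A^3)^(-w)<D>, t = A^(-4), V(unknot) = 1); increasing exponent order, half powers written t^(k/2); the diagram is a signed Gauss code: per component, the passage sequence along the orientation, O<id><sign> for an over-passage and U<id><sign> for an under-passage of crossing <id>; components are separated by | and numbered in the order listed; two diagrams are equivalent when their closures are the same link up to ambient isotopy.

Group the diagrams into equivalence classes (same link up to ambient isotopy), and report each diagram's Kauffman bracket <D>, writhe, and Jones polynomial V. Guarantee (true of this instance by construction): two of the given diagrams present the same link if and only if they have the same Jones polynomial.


equivalence classes: {D1, D2, D3, D4, D5, D6}
D1 (bracket -A^-13 + 3A^-9 - 3A^-5 + 5A^-1 - 4A^3 + 4A^7 - 3A^11 + A^15; 11 crossings at w = -1): V = -t^(-9/2) + 3t^(-7/2) - 4t^(-5/2) + 4t^(-3/2) - 5t^(-1/2) + 3t^(1/2) - 3t^(3/2) + t^(5/2)
V(D2) = -t^(-9/2) + 3t^(-7/2) - 4t^(-5/2) + 4t^(-3/2) - 5t^(-1/2) + 3t^(1/2) - 3t^(3/2) + t^(5/2)  [13 crossings, <D> = -A^-13 + 3A^-9 - 3A^-5 + 5A^-1 - 4A^3 + 4A^7 - 3A^11 + A^15, w = -1]
V(D3) = -t^(-9/2) + 3t^(-7/2) - 4t^(-5/2) + 4t^(-3/2) - 5t^(-1/2) + 3t^(1/2) - 3t^(3/2) + t^(5/2)  [13 crossings, <D> = -A^-7 + 3A^-3 - 3A + 5A^5 - 4A^9 + 4A^13 - 3A^17 + A^21, w = +1]
D4 (bracket -A^-7 + 3A^-3 - 3A + 5A^5 - 4A^9 + 4A^13 - 3A^17 + A^21; 13 crossings at w = +1): V = -t^(-9/2) + 3t^(-7/2) - 4t^(-5/2) + 4t^(-3/2) - 5t^(-1/2) + 3t^(1/2) - 3t^(3/2) + t^(5/2)
D5 (bracket -A^-13 + 3A^-9 - 3A^-5 + 5A^-1 - 4A^3 + 4A^7 - 3A^11 + A^15; 11 crossings at w = -1): V = -t^(-9/2) + 3t^(-7/2) - 4t^(-5/2) + 4t^(-3/2) - 5t^(-1/2) + 3t^(1/2) - 3t^(3/2) + t^(5/2)
V(D6) = -t^(-9/2) + 3t^(-7/2) - 4t^(-5/2) + 4t^(-3/2) - 5t^(-1/2) + 3t^(1/2) - 3t^(3/2) + t^(5/2)  (w +1, c 13, <D> = -A^-7 + 3A^-3 - 3A + 5A^5 - 4A^9 + 4A^13 - 3A^17 + A^21)
observation: one V(t) for all 6 diagrams — one class (guaranteed)


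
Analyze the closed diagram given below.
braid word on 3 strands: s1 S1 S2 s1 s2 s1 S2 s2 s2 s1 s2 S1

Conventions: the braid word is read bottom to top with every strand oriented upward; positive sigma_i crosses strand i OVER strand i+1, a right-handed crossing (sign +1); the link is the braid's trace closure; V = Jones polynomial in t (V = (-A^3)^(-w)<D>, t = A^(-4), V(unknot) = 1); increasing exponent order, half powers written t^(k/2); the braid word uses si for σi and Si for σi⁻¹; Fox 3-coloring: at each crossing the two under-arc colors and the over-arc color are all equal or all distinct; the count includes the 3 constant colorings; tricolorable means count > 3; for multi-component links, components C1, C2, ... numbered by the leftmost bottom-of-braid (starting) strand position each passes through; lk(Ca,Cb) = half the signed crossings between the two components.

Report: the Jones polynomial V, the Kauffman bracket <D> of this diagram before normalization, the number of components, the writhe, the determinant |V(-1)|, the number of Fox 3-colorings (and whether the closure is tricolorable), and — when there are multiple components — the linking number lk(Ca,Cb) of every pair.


Jones polynomial: V(t) = t + t^3 - t^4
<D> = -A^-4 + 1 + A^8; writhe +4
components 1, writhe +4 (12 crossings)
3-colorings: 9 of 3^12, det 3 — tricolorable
note: V spans 3 powers of t: at least 3 crossings in any diagram


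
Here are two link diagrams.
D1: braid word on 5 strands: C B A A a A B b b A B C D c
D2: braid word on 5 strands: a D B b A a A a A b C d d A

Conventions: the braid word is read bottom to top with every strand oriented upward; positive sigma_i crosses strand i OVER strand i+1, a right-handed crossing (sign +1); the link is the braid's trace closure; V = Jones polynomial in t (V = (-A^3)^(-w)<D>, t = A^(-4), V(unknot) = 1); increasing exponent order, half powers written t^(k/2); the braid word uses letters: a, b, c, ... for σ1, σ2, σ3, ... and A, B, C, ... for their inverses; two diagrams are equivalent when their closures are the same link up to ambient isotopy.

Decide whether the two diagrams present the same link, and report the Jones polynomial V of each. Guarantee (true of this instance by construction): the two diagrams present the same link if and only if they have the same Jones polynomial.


same link: no
V(D1) = -t^-6 + t^-5 - t^-4 + 2t^-3 - t^-2 + t^-1  [14 crossings, <D> = A^-14 - A^-10 + 2A^-6 - A^-2 + A^2 - A^6, w = -6]
V(D2) = 1  [14 crossings, <D> = 1, w = 0]
insight: 2 values of V(t) split the 2 diagrams


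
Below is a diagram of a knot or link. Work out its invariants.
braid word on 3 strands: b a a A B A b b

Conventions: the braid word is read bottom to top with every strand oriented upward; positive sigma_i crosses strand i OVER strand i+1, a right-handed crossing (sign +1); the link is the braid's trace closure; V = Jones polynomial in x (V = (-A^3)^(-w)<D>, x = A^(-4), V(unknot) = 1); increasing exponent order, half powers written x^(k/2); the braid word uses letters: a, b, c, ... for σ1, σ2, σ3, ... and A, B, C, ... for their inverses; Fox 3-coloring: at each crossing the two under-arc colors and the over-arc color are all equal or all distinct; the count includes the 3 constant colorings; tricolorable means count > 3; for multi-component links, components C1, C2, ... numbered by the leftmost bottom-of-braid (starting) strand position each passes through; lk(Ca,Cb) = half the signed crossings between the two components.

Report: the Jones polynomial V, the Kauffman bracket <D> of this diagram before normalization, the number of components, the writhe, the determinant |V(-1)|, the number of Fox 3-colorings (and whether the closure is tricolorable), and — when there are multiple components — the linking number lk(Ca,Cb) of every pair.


V(x) = x + x^3 - x^4
bracket: -A^-10 + A^-6 + A^2, w = +2
1 component, writhe +2, over 8 crossings
det 3, colorings 9 of 3^8 — tricolorable
observation: |V(-1)| = 3: so tricolorable, since 3 divides 3


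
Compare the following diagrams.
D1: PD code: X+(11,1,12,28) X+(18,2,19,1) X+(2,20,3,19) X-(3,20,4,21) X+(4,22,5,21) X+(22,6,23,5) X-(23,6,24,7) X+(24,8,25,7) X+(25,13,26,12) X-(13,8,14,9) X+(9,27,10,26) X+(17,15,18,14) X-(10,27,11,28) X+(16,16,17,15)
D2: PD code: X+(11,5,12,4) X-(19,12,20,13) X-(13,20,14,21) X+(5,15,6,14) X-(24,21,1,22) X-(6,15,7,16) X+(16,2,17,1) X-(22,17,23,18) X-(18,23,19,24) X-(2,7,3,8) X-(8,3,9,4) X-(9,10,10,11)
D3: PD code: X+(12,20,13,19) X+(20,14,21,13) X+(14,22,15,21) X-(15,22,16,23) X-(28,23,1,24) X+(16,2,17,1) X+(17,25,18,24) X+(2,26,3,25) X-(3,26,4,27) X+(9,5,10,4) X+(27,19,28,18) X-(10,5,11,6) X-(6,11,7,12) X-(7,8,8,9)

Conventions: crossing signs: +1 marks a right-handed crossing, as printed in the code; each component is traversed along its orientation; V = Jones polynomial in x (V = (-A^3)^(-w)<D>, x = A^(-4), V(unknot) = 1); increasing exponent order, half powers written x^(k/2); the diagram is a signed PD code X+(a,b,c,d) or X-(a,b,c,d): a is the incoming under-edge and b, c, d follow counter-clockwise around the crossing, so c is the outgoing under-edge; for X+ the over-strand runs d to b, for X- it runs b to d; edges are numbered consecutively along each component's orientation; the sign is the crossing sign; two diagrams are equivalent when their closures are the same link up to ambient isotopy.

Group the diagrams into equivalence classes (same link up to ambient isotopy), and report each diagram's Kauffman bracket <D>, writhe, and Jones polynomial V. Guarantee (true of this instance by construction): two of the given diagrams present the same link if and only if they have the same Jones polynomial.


equivalence classes: {D1, D3} | {D2}
D1 (bracket -A^-6 + A^-2 - A^2 + 2A^6 - A^10 + A^14; 14 crossings at w = +6): V = x - x^2 + 2x^3 - x^4 + x^5 - x^6
V(D2) = -x^-6 + x^-5 - x^-4 + 2x^-3 - x^-2 + x^-1  [12 crossings, <D> = A^-14 - A^-10 + 2A^-6 - A^-2 + A^2 - A^6, w = -6]
V(D3) = x - x^2 + 2x^3 - x^4 + x^5 - x^6  [14 crossings, <D> = -A^-18 + A^-14 - A^-10 + 2A^-6 - A^-2 + A^2, w = +2]
key observation: 2 values of V(x) split the 3 diagrams


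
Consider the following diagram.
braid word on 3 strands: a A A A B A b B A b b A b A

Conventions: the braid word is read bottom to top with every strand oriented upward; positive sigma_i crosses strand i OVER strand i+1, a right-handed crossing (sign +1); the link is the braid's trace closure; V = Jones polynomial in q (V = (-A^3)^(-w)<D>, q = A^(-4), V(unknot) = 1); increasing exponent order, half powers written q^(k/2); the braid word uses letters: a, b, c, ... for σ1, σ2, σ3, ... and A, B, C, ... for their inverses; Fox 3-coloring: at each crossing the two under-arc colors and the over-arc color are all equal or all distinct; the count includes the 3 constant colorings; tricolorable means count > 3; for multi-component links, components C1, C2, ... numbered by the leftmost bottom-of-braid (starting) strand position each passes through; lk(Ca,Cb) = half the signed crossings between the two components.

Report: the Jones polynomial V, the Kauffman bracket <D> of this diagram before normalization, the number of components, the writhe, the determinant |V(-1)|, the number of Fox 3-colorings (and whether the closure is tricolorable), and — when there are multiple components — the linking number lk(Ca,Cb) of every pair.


V = q^-7 - 2q^-6 + 2q^-5 - 3q^-4 + 3q^-3 - 2q^-2 + 2q^-1
<D> = 2A^-8 - 2A^-4 + 3 - 3A^4 + 2A^8 - 2A^12 + A^16 (w = -4)
1 component over 14 crossings, w = -4
9 Fox colorings among 3^14, |V(-1)| = 15: tricolorable
why: w = -4 (over 14 crossings) is diagram-only; (-A^3)^(4) removes it from V


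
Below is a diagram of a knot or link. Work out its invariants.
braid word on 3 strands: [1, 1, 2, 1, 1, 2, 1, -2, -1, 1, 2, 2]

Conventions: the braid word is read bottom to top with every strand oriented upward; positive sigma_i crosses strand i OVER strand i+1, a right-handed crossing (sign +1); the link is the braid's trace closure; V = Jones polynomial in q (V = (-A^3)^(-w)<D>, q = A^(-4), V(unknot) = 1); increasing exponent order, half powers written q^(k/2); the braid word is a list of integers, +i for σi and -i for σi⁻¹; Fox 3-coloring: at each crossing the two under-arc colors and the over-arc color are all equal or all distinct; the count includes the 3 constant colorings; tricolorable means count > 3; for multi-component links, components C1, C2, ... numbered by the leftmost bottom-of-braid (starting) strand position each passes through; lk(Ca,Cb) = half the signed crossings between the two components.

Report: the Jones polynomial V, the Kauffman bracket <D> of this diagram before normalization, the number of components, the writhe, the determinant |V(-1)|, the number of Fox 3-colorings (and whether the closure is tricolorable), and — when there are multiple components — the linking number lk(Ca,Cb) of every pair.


Jones polynomial: V(q) = q^3 + q^5 - q^8
<D> = -A^-8 + A^4 + A^12; writhe +8
components 1, writhe +8 (12 crossings)
3-colorings: 9 of 3^12, det 3 — tricolorable
note: the span of V is 5, forcing >= 5 crossings in any diagram


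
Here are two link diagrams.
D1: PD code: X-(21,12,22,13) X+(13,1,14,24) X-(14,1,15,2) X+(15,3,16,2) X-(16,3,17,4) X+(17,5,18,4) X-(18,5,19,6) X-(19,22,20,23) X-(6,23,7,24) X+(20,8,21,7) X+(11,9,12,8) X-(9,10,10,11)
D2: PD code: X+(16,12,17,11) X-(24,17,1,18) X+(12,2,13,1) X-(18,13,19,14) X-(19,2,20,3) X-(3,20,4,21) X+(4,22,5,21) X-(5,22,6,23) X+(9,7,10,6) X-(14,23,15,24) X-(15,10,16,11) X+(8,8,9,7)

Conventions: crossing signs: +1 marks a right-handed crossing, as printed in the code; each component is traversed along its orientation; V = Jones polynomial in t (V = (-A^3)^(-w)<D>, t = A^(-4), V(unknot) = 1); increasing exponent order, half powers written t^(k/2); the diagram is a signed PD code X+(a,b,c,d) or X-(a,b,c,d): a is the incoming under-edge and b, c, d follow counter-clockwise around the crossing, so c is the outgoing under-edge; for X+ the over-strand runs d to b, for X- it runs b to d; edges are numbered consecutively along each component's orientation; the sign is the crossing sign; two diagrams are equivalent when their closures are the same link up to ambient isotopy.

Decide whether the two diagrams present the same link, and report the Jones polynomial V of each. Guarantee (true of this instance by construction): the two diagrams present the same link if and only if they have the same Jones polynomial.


equivalent: no
D1 (bracket A^-6; 12 crossings at w = -2): V = 1
V(D2) = -t^-6 + t^-5 - t^-4 + 2t^-3 - t^-2 + t^-1  [12 crossings, <D> = A^-2 - A^2 + 2A^6 - A^10 + A^14 - A^18, w = -2]
observation: 2 values of V(t) split the 2 diagrams


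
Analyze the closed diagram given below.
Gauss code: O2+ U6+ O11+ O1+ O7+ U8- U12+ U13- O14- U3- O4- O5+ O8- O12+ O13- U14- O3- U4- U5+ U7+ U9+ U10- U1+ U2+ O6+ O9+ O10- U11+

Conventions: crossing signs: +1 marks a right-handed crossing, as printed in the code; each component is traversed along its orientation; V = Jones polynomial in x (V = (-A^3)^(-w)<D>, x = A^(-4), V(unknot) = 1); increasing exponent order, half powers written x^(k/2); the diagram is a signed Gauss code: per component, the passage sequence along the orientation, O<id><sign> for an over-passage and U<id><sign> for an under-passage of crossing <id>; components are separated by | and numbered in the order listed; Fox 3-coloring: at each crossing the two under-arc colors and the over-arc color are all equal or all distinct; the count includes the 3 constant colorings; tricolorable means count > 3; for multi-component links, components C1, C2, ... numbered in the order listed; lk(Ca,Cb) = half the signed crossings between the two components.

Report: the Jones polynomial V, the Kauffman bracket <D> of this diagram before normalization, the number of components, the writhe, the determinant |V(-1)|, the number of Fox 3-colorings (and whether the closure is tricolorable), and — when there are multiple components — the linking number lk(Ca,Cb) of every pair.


V = -x^-3 + x^-2 - x^-1 + 3 - x + x^2 - x^3
<D> = -A^-6 + A^-2 - A^2 + 3A^6 - A^10 + A^14 - A^18 (w = +2)
1 component over 14 crossings, w = +2
27 Fox colorings among 3^14, |V(-1)| = 9: tricolorable
why: w = +2 shifts under R1 moves; the (-A^3)^(-2) factor cancels that in V


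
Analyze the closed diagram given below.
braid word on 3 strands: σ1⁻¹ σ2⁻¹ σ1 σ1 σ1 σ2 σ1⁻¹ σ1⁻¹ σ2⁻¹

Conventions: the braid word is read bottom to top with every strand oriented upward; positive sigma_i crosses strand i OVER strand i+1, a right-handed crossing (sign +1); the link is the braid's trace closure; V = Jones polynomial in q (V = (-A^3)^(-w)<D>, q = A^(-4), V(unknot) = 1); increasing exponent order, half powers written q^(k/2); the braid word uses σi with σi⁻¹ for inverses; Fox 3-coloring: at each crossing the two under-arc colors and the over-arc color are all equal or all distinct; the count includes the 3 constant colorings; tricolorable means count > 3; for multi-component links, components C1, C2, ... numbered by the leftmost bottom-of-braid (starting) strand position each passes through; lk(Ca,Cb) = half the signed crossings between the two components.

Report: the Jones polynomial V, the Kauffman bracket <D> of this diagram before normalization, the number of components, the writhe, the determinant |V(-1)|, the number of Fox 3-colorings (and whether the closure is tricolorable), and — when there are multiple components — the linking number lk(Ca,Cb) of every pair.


V = q^(-7/2) - q^(-5/2) + q^(-3/2) - 2q^(-1/2) - q^(3/2)
<D> = A^-9 + 2A^-1 - A^3 + A^7 - A^11 (w = -1)
2 components over 9 crossings, w = -1
lk(C1,C2): +1
9 Fox colorings among 3^9, |V(-1)| = 6: tricolorable
why: |V(-1)| = 6: so tricolorable, since 3 divides 6


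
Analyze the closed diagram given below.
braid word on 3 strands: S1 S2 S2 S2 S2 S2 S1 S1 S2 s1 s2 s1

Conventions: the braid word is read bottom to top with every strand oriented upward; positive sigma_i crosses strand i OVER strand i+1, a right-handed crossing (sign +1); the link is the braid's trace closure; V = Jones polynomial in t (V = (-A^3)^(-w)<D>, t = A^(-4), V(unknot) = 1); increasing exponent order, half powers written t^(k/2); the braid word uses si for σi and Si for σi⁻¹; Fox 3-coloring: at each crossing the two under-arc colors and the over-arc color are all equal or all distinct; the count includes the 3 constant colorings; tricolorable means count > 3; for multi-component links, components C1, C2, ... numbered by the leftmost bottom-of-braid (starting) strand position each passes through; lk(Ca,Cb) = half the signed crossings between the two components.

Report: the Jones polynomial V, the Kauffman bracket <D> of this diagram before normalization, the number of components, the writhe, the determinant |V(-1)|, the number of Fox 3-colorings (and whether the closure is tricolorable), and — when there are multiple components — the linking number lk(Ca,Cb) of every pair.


V = -t^-9 + t^-8 - 2t^-7 + 3t^-6 - 2t^-5 + 2t^-4 - t^-3 + t^-2
<D> = A^-10 - A^-6 + 2A^-2 - 2A^2 + 3A^6 - 2A^10 + A^14 - A^18 (w = -6)
1 component over 12 crossings, w = -6
3 Fox colorings among 3^12, |V(-1)| = 13: not tricolorable
why: |V(-1)| = 13: so not tricolorable, since 3 does not divide 13


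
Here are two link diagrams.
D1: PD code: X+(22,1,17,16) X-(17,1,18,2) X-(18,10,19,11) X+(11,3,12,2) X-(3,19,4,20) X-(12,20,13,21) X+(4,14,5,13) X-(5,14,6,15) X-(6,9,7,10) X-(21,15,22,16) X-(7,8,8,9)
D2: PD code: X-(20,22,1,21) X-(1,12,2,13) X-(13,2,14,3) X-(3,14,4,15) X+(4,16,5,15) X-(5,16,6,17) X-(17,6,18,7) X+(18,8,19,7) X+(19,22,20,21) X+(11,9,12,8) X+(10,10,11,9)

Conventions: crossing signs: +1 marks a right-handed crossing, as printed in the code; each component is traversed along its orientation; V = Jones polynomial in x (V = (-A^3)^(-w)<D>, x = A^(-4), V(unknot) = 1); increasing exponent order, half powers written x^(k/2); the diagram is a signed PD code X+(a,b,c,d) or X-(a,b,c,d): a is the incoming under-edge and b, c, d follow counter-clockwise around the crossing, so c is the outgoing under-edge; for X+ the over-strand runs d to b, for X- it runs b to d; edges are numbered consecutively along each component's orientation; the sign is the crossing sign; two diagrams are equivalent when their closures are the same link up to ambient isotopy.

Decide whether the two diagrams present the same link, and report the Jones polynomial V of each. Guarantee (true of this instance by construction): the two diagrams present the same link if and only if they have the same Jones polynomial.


equivalent: no
V(D1) = -x^(-9/2) - x^(-5/2) + x^(-3/2) - x^(-1/2)  (w -5, c 11, <D> = A^-13 - A^-9 + A^-5 + A^3)
D2 (bracket A^-1 + A^3 + A^7 - A^15; 11 crossings at w = -1): V = x^(-9/2) - x^(-5/2) - x^(-3/2) - x^(-1/2)
why: 2 classes among 2 diagrams; unequal V(x) rules out equality


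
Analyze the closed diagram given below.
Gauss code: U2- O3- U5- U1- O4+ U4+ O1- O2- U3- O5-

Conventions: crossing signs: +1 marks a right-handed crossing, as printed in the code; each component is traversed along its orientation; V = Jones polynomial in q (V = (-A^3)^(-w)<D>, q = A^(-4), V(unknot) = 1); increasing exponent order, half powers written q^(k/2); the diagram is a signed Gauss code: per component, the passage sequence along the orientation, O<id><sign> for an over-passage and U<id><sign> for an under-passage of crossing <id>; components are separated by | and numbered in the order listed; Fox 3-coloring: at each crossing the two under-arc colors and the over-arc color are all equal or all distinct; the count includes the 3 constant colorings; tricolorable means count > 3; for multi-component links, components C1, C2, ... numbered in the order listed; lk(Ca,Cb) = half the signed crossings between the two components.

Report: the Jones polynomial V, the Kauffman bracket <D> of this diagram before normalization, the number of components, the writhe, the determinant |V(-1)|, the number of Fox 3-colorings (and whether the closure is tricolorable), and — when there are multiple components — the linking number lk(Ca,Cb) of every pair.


V(q) = -q^-4 + q^-3 + q^-1
bracket: -A^-5 - A^3 + A^7, w = -3
1 component, writhe -3, over 5 crossings
det 3, colorings 9 of 3^5 — tricolorable
observation: det 3 = |V(-1)|; divisible by 3, so tricolorable


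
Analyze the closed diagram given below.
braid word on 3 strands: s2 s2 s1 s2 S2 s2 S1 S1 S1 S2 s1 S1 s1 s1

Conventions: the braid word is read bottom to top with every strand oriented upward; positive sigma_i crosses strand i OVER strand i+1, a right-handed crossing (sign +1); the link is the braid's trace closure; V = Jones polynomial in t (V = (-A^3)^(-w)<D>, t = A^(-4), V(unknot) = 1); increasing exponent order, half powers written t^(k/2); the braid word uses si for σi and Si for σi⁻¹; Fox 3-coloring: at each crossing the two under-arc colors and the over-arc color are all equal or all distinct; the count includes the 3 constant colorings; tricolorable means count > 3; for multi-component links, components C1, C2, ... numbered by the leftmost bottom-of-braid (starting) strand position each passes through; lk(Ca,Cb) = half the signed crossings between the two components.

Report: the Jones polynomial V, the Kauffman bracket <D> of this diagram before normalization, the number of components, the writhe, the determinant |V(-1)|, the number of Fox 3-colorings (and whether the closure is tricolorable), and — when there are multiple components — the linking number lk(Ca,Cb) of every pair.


V(t) = t + t^3 - t^4
bracket: -A^-10 + A^-6 + A^2, w = +2
1 component, writhe +2, over 14 crossings
det 3, colorings 9 of 3^14 — tricolorable
observation: the span of V is 3, forcing >= 3 crossings in any diagram


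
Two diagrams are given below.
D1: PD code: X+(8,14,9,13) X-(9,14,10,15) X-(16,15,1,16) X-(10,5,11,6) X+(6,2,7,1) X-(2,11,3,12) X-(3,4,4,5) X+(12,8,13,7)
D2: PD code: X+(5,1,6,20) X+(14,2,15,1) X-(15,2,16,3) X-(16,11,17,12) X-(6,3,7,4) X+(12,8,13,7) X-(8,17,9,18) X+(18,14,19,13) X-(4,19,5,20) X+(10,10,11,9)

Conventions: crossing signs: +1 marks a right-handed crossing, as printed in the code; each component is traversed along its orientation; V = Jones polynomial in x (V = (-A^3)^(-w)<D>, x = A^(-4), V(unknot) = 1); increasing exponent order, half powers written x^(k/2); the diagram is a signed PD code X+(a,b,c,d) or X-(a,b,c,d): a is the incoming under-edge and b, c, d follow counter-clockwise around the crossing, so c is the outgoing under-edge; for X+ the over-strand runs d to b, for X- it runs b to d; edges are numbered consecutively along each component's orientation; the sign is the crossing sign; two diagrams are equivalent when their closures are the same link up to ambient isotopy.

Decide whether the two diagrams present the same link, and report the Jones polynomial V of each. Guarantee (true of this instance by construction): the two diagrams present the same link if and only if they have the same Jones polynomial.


same link: yes
V(D1) = x^-2 - x^-1 + 1 - x + x^2  [8 crossings, <D> = A^-14 - A^-10 + A^-6 - A^-2 + A^2, w = -2]
V(D2) = x^-2 - x^-1 + 1 - x + x^2  (w 0, c 10, <D> = A^-8 - A^-4 + 1 - A^4 + A^8)
note: all 2 diagrams share one V(x), hence one class


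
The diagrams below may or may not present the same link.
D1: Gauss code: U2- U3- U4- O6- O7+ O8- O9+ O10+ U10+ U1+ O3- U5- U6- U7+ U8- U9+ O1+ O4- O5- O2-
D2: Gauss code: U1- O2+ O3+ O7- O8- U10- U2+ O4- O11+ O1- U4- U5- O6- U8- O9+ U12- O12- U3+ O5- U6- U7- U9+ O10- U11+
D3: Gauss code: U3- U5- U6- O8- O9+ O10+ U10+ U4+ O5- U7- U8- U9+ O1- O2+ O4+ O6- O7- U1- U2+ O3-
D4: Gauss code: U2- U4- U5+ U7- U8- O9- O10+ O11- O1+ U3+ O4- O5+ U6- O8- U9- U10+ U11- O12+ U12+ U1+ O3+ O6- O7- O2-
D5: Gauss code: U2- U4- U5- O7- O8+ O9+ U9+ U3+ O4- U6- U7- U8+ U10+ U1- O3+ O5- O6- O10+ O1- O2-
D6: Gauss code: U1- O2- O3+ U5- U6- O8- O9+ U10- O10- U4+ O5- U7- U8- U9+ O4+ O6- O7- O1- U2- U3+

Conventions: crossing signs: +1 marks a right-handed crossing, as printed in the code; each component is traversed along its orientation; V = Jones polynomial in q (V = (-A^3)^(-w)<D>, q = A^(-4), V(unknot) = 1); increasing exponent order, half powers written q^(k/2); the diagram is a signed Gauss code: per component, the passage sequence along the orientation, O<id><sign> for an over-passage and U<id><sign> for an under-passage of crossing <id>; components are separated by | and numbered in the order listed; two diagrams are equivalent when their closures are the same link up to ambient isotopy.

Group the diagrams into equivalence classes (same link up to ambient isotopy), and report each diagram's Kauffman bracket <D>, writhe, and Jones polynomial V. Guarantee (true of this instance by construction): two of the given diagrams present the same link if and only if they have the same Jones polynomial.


equivalence classes: {D1, D2, D3, D4, D5, D6}
D1 (bracket A^-6; 10 crossings at w = -2): V = 1
V(D2) = 1  (w -4, c 12, <D> = A^-12)
D3 (bracket A^-6; 10 crossings at w = -2): V = 1
V(D4) = 1  [12 crossings, <D> = A^-6, w = -2]
D5 (bracket A^-6; 10 crossings at w = -2): V = 1
V(D6) = 1  (w -4, c 10, <D> = A^-12)
observation: one V(q) for all 6 diagrams — one class (guaranteed)


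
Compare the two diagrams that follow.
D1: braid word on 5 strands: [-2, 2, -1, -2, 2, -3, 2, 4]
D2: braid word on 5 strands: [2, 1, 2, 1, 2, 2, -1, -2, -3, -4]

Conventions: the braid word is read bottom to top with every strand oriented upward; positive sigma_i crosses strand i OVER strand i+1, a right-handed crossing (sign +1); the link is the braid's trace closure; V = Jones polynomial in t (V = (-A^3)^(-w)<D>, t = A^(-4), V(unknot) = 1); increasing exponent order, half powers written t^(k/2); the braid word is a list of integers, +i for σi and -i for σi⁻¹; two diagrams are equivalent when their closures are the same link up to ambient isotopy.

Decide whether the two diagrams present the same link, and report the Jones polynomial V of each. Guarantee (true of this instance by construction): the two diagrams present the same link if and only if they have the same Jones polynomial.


same link: no
V(D1) = 1  [8 crossings, <D> = 1, w = 0]
V(D2) = t + t^3 - t^4  (w +2, c 10, <D> = -A^-10 + A^-6 + A^2)
note: 2 classes among 2 diagrams; unequal V(t) rules out equality


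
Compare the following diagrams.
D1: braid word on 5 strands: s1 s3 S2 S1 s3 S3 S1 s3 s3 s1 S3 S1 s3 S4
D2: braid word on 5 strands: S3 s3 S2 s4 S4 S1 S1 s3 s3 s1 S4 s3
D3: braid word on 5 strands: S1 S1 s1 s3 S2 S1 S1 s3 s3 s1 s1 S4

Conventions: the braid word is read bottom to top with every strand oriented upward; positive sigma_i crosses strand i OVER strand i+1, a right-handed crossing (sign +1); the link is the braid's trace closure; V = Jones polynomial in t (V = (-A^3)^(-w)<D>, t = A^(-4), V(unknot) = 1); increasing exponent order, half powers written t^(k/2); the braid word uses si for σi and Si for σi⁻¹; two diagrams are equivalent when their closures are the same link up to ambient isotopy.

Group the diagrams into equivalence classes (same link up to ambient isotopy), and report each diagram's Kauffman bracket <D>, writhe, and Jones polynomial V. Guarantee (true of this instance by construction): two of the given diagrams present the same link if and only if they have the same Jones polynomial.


classes: {D1, D2, D3}
V(D1) = t + t^3 - t^4  [14 crossings, <D> = -A^-16 + A^-12 + A^-4, w = 0]
V(D2) = t + t^3 - t^4  (w 0, c 12, <D> = -A^-16 + A^-12 + A^-4)
V(D3) = t + t^3 - t^4  [12 crossings, <D> = -A^-16 + A^-12 + A^-4, w = 0]
note: one V(t) for all 3 diagrams — one class (guaranteed)


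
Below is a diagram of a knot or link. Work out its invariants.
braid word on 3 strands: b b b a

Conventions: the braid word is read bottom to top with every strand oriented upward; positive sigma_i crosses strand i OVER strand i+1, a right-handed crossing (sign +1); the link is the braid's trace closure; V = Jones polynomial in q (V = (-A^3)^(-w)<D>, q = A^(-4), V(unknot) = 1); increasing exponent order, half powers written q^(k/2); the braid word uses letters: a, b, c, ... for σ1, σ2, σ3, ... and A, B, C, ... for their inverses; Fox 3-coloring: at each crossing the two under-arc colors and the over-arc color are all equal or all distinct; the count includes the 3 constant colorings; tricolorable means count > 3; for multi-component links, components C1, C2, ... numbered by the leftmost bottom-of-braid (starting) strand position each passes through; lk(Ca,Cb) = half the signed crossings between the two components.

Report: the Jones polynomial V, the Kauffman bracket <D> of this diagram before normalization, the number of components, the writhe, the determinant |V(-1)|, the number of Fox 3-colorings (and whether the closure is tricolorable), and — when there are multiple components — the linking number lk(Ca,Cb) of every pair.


Jones polynomial: V(q) = q + q^3 - q^4
<D> = -A^-4 + 1 + A^8; writhe +4
components 1, writhe +4 (4 crossings)
3-colorings: 9 of 3^4, det 3 — tricolorable
note: w = +4 shifts under R1 moves; the (-A^3)^(-4) factor cancels that in V


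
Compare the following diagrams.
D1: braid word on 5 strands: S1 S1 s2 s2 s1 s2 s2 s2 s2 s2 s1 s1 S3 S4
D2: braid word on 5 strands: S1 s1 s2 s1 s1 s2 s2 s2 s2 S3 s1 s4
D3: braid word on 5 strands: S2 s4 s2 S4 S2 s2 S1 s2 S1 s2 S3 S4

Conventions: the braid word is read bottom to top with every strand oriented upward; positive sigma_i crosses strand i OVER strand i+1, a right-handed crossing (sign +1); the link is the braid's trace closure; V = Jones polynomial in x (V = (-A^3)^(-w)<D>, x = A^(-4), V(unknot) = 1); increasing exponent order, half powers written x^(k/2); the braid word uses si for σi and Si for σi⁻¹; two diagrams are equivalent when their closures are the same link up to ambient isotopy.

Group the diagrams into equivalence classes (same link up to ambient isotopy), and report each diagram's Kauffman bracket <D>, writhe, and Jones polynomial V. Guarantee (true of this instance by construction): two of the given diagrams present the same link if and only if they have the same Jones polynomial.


equivalence classes: {D1, D2} | {D3}
D1 (bracket -A^-22 + A^-18 - A^-14 + A^-10 - A^-6 + A^-2 + A^6; 14 crossings at w = +6): V = x^3 + x^5 - x^6 + x^7 - x^8 + x^9 - x^10
V(D2) = x^3 + x^5 - x^6 + x^7 - x^8 + x^9 - x^10  (w +8, c 12, <D> = -A^-16 + A^-12 - A^-8 + A^-4 - 1 + A^4 + A^12)
V(D3) = x^-2 - x^-1 + 1 - x + x^2  (w -2, c 12, <D> = A^-14 - A^-10 + A^-6 - A^-2 + A^2)
observation: V(x) takes 2 values over 3 diagrams, fixing the grouping
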